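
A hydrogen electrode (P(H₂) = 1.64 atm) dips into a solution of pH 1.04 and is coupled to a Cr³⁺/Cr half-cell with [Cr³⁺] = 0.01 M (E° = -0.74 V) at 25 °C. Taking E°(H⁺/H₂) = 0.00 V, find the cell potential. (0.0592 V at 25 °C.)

The hydrogen couple is the cathode, so E°_cell = 0.74 V; n = 6.
[H⁺] = 10^(−1.04) = 0.091 M, and Q = [Cr³⁺]^2·P(H₂)^3 / [H⁺]^6 = 767.
E = E° − (0.0592/6) log Q = 0.74 − (0.0592/6)(2.885) = 0.712 V.

0.71 V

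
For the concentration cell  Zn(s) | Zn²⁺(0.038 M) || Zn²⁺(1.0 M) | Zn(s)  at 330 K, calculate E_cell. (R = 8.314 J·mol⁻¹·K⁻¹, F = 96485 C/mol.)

0.046 V

Both half-cells are Zn²⁺/Zn, so E°_cell = 0. The concentrated side is the cathode; the cell reaction moves Zn²⁺ from high to low concentration with n = 2.
Q = [Zn²⁺]_dilute/[Zn²⁺]_conc = 0.038/1.0 = 0.0380.
E = 0 − (RT/nF) ln Q = −((8.314×330)/(2×96485))(-3.270) = 0.0465 V.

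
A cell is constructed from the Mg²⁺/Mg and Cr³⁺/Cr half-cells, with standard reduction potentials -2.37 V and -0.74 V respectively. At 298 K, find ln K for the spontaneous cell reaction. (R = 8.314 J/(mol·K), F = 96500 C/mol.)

ln K = 380.9

E°_cell = -0.74 − (-2.37) = 1.63 V, with n = 6 electrons transferred.
At equilibrium E = 0, so the Nernst equation gives ln K = nFE°/RT = (6)(96500)(1.63)/((8.314)(298)) = 380.93.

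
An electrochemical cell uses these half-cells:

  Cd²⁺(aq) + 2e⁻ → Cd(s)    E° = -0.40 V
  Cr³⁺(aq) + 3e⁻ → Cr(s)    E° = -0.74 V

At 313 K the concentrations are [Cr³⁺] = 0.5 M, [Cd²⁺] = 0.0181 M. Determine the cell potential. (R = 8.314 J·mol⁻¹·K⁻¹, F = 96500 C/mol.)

The Cd²⁺/Cd couple has the higher reduction potential and acts as the cathode, so E°_cell = -0.40 − (-0.74) = 0.34 V.
Balancing electrons gives n = 6; the reaction quotient is Q = [Cr³⁺]^2/[Cd²⁺]^3 = 4.22 × 10^4.
E = E° − (RT/nF) ln Q = 0.34 − (8.314×313)/(6×96500) × (10.649) = 0.340 − 0.048 = 0.292 V.

0.292 V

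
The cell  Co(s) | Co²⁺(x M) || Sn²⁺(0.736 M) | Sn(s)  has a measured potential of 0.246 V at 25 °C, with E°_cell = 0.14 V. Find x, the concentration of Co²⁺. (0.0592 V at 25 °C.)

1.9 × 10^-4 M

From the Nernst equation, log Q = n(E° − E)/0.0592 = 2(0.14 − 0.246)/0.0592 = -3.581, so Q = 2.62 × 10^-4.
With Q = [Co²⁺]/[Sn²⁺] and the known concentrations, [Co²⁺] in the numerator gives [Co²⁺] = 1.9 × 10^-4 M.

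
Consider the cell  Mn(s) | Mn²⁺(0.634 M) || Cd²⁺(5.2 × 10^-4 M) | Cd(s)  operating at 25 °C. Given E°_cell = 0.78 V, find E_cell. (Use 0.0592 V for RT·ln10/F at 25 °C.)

Balancing electrons gives n = 2; the reaction quotient is Q = [Mn²⁺]/[Cd²⁺] = 1220.
At 25 °C, E = E° − (0.0592/n) log Q = 0.78 − (0.0592/2)(3.086) = 0.780 − 0.091 = 0.689 V.

0.689 V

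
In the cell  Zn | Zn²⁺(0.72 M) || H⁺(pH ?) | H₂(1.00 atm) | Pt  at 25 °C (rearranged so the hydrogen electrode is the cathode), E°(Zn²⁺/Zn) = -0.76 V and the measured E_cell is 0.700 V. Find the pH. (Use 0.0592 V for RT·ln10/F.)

E°_cell = 0.76 V and n = 2.
log Q = n(E° − E)/0.0592 = 2×(0.76 − 0.700)/0.0592 = 2.027.
With Q = [Zn²⁺]·P(H₂) / [H⁺]^2, solving for [H⁺] gives log[H⁺] = -1.085, so pH = 1.08.

pH = 1.08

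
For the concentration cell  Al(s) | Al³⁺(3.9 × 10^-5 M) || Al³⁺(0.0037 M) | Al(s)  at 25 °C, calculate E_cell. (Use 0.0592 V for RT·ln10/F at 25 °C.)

Both half-cells are Al³⁺/Al, so E°_cell = 0. The concentrated side is the cathode; the cell reaction moves Al³⁺ from high to low concentration with n = 3.
Q = [Al³⁺]_dilute/[Al³⁺]_conc = 3.9 × 10^-5/0.0037 = 0.0105.
E = 0 − (0.0592/3) log Q = −(0.0592/3)(-1.977) = 0.0390 V.

0.039 V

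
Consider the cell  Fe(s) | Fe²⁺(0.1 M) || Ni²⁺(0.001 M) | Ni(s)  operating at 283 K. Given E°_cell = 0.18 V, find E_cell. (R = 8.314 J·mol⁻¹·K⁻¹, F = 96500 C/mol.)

Balancing electrons gives n = 2; the reaction quotient is Q = [Fe²⁺]/[Ni²⁺] = 100.
E = E° − (RT/nF) ln Q = 0.18 − (8.314×283)/(2×96500) × (4.605) = 0.180 − 0.056 = 0.124 V.

0.124 V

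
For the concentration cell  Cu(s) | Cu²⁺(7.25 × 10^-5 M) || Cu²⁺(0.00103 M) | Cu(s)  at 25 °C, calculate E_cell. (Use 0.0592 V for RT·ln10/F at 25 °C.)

Both half-cells are Cu²⁺/Cu, so E°_cell = 0. The concentrated side is the cathode; the cell reaction moves Cu²⁺ from high to low concentration with n = 2.
Q = [Cu²⁺]_dilute/[Cu²⁺]_conc = 7.25 × 10^-5/0.00103 = 0.0704.
E = 0 − (0.0592/2) log Q = −(0.0592/2)(-1.152) = 0.0341 V.

0.034 V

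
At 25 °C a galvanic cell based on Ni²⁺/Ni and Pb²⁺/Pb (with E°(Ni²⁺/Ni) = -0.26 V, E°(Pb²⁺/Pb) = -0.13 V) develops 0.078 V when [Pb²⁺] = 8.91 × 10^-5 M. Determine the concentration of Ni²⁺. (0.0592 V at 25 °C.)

From the Nernst equation, log Q = n(E° − E)/0.0592 = 2(0.13 − 0.078)/0.0592 = 1.757, so Q = 57.1.
With Q = [Ni²⁺]/[Pb²⁺] and the known concentrations, [Ni²⁺] in the numerator gives [Ni²⁺] = 0.0051 M.

0.0051 M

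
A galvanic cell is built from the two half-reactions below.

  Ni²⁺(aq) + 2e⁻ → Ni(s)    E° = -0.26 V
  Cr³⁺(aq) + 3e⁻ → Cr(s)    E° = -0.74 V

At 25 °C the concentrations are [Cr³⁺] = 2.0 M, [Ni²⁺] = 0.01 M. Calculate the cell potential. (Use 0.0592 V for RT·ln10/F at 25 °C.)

0.415 V

The Ni²⁺/Ni couple has the higher reduction potential and acts as the cathode, so E°_cell = -0.26 − (-0.74) = 0.48 V.
Balancing electrons gives n = 6; the reaction quotient is Q = [Cr³⁺]^2/[Ni²⁺]^3 = 4 × 10^6.
At 25 °C, E = E° − (0.0592/n) log Q = 0.48 − (0.0592/6)(6.602) = 0.480 − 0.065 = 0.415 V.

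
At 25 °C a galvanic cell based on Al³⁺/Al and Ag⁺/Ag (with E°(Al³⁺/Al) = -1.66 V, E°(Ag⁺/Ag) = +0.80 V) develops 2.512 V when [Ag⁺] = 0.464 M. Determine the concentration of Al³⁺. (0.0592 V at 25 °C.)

2.3 × 10^-4 M

From the Nernst equation, log Q = n(E° − E)/0.0592 = 3(2.46 − 2.512)/0.0592 = -2.635, so Q = 0.00232.
With Q = [Al³⁺]/[Ag⁺]^3 and the known concentrations, [Al³⁺] in the numerator gives [Al³⁺] = 2.3 × 10^-4 M.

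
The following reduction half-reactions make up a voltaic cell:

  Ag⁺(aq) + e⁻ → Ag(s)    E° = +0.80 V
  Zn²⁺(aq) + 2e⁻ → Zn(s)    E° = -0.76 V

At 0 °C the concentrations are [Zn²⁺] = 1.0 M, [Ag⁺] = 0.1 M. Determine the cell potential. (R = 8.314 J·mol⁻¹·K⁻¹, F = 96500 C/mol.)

1.51 V

The Ag⁺/Ag couple has the higher reduction potential and acts as the cathode, so E°_cell = +0.80 − (-0.76) = 1.56 V.
Balancing electrons gives n = 2; the reaction quotient is Q = [Zn²⁺]/[Ag⁺]^2 = 100.
E = E° − (RT/nF) ln Q = 1.56 − (8.314×273)/(2×96500) × (4.605) = 1.560 − 0.054 = 1.506 V.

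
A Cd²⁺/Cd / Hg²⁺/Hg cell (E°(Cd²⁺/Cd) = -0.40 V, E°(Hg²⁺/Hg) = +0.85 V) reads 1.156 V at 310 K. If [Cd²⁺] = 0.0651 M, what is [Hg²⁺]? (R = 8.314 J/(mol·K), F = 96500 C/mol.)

5.7 × 10^-5 M

From the Nernst equation, ln Q = nF(E° − E)/RT = 2×96500×(1.25 − 1.156)/(8.314×310) = 7.039, so Q = 1140.
With Q = [Cd²⁺]/[Hg²⁺] and the known concentrations, [Hg²⁺] in the denominator gives [Hg²⁺] = 5.7 × 10^-5 M.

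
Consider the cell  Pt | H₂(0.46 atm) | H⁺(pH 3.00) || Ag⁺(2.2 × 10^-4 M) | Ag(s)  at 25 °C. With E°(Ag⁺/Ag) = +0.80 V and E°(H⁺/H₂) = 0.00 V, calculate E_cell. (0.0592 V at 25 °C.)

The Ag⁺/Ag couple is the cathode, so E°_cell = 0.80 V; n = 2.
[H⁺] = 10^(−3.00) = 0.0010 M, and Q = [H⁺]^2 / ([Ag⁺]^2·P(H₂)) = 44.9.
E = E° − (0.0592/2) log Q = 0.80 − (0.0592/2)(1.652) = 0.751 V.

0.75 V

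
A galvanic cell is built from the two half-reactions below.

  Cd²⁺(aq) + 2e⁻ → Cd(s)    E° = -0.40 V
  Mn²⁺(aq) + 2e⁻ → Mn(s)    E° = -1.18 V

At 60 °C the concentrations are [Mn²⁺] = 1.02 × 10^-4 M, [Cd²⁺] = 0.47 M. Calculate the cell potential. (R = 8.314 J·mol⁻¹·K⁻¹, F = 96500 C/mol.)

0.901 V

The Cd²⁺/Cd couple has the higher reduction potential and acts as the cathode, so E°_cell = -0.40 − (-1.18) = 0.78 V.
Balancing electrons gives n = 2; the reaction quotient is Q = [Mn²⁺]/[Cd²⁺] = 2.17 × 10^-4.
E = E° − (RT/nF) ln Q = 0.78 − (8.314×333)/(2×96500) × (-8.436) = 0.780 + 0.121 = 0.901 V.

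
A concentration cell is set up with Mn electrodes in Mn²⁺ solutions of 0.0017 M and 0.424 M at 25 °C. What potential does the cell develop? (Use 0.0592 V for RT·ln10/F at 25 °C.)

0.071 V

Both half-cells are Mn²⁺/Mn, so E°_cell = 0. The concentrated side is the cathode; the cell reaction moves Mn²⁺ from high to low concentration with n = 2.
Q = [Mn²⁺]_dilute/[Mn²⁺]_conc = 0.0017/0.424 = 0.00401.
E = 0 − (0.0592/2) log Q = −(0.0592/2)(-2.397) = 0.0710 V.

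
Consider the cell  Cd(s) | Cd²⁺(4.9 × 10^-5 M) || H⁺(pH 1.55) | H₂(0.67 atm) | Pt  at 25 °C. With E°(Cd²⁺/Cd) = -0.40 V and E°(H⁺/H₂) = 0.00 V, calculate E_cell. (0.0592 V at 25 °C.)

The hydrogen couple is the cathode, so E°_cell = 0.40 V; n = 2.
[H⁺] = 10^(−1.55) = 0.028 M, and Q = [Cd²⁺]·P(H₂) / [H⁺]^2 = 0.0413.
E = E° − (0.0592/2) log Q = 0.40 − (0.0592/2)(-1.384) = 0.441 V.

0.44 V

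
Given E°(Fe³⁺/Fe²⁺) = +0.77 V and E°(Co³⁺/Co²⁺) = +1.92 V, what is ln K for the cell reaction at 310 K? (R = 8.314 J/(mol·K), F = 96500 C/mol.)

ln K = 43.1

E°_cell = +1.92 − (+0.77) = 1.15 V, with n = 1 electron transferred.
At equilibrium E = 0, so the Nernst equation gives ln K = nFE°/RT = (1)(96500)(1.15)/((8.314)(310)) = 43.06.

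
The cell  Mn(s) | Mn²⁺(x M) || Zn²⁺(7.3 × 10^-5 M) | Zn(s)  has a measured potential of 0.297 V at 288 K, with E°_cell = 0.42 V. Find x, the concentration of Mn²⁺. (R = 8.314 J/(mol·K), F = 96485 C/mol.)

1.5 M

From the Nernst equation, ln Q = nF(E° − E)/RT = 2×96485×(0.42 − 0.297)/(8.314×288) = 9.913, so Q = 2.02 × 10^4.
With Q = [Mn²⁺]/[Zn²⁺] and the known concentrations, [Mn²⁺] in the numerator gives [Mn²⁺] = 1.5 M.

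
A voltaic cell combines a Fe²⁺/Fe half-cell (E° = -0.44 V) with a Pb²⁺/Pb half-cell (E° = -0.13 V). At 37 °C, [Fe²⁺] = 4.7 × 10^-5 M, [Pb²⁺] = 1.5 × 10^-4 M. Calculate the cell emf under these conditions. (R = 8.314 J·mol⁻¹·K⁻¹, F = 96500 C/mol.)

The Pb²⁺/Pb couple has the higher reduction potential and acts as the cathode, so E°_cell = -0.13 − (-0.44) = 0.31 V.
Balancing electrons gives n = 2; the reaction quotient is Q = [Fe²⁺]/[Pb²⁺] = 0.313.
E = E° − (RT/nF) ln Q = 0.31 − (8.314×310)/(2×96500) × (-1.160) = 0.310 + 0.015 = 0.325 V.

0.325 V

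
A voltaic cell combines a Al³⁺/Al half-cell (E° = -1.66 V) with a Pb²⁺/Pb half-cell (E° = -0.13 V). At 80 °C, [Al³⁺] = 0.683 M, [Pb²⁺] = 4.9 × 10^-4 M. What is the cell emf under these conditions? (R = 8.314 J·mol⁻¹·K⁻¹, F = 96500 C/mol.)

1.42 V

The Pb²⁺/Pb couple has the higher reduction potential and acts as the cathode, so E°_cell = -0.13 − (-1.66) = 1.53 V.
Balancing electrons gives n = 6; the reaction quotient is Q = [Al³⁺]^2/[Pb²⁺]^3 = 3.97 × 10^9.
E = E° − (RT/nF) ln Q = 1.53 − (8.314×353)/(6×96500) × (22.101) = 1.530 − 0.112 = 1.418 V.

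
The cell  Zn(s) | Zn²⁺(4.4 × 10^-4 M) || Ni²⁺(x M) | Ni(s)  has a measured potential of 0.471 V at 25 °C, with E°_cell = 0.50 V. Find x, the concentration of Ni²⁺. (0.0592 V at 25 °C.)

From the Nernst equation, log Q = n(E° − E)/0.0592 = 2(0.50 − 0.471)/0.0592 = 0.980, so Q = 9.54.
With Q = [Zn²⁺]/[Ni²⁺] and the known concentrations, [Ni²⁺] in the denominator gives [Ni²⁺] = 4.6 × 10^-5 M.

4.6 × 10^-5 M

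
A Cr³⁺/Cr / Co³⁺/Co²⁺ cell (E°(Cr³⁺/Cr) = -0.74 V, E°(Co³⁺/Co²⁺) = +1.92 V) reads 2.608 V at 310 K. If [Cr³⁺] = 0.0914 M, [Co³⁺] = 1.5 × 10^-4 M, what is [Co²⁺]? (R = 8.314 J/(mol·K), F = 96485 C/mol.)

From the Nernst equation, ln Q = nF(E° − E)/RT = 3×96485×(2.66 − 2.608)/(8.314×310) = 5.840, so Q = 344.
With Q = [Cr³⁺]·[Co²⁺]^3/[Co³⁺]^3 and the known concentrations, [Co²⁺]^3 in the numerator gives [Co²⁺] = 0.0023 M.

0.0023 M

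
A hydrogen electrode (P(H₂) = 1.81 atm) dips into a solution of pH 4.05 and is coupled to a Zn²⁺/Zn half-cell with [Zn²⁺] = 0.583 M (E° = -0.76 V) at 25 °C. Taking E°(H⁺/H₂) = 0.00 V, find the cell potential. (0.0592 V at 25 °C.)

0.52 V

The hydrogen couple is the cathode, so E°_cell = 0.76 V; n = 2.
[H⁺] = 10^(−4.05) = 8.9 × 10^-5 M, and Q = [Zn²⁺]·P(H₂) / [H⁺]^2 = 1.33 × 10^8.
E = E° − (0.0592/2) log Q = 0.76 − (0.0592/2)(8.123) = 0.520 V.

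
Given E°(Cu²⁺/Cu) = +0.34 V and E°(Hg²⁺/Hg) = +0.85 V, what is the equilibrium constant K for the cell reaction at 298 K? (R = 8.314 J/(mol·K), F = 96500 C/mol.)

E°_cell = +0.85 − (+0.34) = 0.51 V, with n = 2 electrons transferred.
At equilibrium E = 0, so the Nernst equation gives ln K = nFE°/RT = (2)(96500)(0.51)/((8.314)(298)) = 39.73.
K = e^39.73 = 1.8 × 10^17.

1.8 × 10^17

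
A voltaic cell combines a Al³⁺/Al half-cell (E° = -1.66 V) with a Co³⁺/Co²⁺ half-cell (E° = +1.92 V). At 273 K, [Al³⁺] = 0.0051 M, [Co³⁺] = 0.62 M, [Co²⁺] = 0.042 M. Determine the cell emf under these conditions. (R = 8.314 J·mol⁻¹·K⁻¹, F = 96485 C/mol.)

The Co³⁺/Co²⁺ couple has the higher reduction potential and acts as the cathode, so E°_cell = +1.92 − (-1.66) = 3.58 V.
Balancing electrons gives n = 3; the reaction quotient is Q = [Al³⁺]·[Co²⁺]^3/[Co³⁺]^3 = 1.59 × 10^-6.
E = E° − (RT/nF) ln Q = 3.58 − (8.314×273)/(3×96485) × (-13.355) = 3.580 + 0.105 = 3.685 V.

3.68 V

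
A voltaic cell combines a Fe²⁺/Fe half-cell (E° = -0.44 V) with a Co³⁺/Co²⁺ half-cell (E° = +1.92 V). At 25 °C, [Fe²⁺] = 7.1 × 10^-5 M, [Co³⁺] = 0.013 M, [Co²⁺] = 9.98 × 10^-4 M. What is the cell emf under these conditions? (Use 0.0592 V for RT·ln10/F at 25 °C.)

2.55 V

The Co³⁺/Co²⁺ couple has the higher reduction potential and acts as the cathode, so E°_cell = +1.92 − (-0.44) = 2.36 V.
Balancing electrons gives n = 2; the reaction quotient is Q = [Fe²⁺]·[Co²⁺]^2/[Co³⁺]^2 = 4.18 × 10^-7.
At 25 °C, E = E° − (0.0592/n) log Q = 2.36 − (0.0592/2)(-6.378) = 2.360 + 0.189 = 2.549 V.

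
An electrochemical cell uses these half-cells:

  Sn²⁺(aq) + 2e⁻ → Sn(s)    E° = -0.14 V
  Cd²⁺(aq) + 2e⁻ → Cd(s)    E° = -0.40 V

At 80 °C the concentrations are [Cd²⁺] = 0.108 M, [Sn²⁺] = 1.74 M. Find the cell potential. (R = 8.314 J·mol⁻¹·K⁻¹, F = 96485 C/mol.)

0.302 V

The Sn²⁺/Sn couple has the higher reduction potential and acts as the cathode, so E°_cell = -0.14 − (-0.40) = 0.26 V.
Balancing electrons gives n = 2; the reaction quotient is Q = [Cd²⁺]/[Sn²⁺] = 0.0621.
E = E° − (RT/nF) ln Q = 0.26 − (8.314×353)/(2×96485) × (-2.780) = 0.260 + 0.042 = 0.302 V.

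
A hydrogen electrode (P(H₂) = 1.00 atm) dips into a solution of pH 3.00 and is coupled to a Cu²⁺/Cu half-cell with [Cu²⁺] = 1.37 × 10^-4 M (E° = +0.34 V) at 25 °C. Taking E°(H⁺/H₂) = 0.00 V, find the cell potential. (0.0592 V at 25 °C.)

0.40 V

The Cu²⁺/Cu couple is the cathode, so E°_cell = 0.34 V; n = 2.
[H⁺] = 10^(−3.00) = 0.0010 M, and Q = [H⁺]^2 / ([Cu²⁺]·P(H₂)) = 0.00730.
E = E° − (0.0592/2) log Q = 0.34 − (0.0592/2)(-2.137) = 0.403 V.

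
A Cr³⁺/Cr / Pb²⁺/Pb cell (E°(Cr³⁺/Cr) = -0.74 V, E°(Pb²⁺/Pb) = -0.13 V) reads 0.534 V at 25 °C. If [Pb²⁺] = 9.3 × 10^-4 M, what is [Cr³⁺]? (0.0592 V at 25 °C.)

From the Nernst equation, log Q = n(E° − E)/0.0592 = 6(0.61 − 0.534)/0.0592 = 7.703, so Q = 5.04 × 10^7.
With Q = [Cr³⁺]^2/[Pb²⁺]^3 and the known concentrations, [Cr³⁺]^2 in the numerator gives [Cr³⁺] = 0.2 M.

0.2 M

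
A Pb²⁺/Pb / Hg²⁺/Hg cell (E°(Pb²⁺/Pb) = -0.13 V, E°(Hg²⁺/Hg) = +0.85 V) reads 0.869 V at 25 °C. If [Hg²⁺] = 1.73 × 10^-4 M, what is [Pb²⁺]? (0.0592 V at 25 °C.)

0.97 M

From the Nernst equation, log Q = n(E° − E)/0.0592 = 2(0.98 − 0.869)/0.0592 = 3.750, so Q = 5620.
With Q = [Pb²⁺]/[Hg²⁺] and the known concentrations, [Pb²⁺] in the numerator gives [Pb²⁺] = 0.97 M.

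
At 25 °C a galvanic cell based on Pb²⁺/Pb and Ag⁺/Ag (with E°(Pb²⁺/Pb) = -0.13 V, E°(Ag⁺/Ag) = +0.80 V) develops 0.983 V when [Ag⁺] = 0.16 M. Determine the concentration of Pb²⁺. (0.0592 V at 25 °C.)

4.1 × 10^-4 M

From the Nernst equation, log Q = n(E° − E)/0.0592 = 2(0.93 − 0.983)/0.0592 = -1.791, so Q = 0.0162.
With Q = [Pb²⁺]/[Ag⁺]^2 and the known concentrations, [Pb²⁺] in the numerator gives [Pb²⁺] = 4.1 × 10^-4 M.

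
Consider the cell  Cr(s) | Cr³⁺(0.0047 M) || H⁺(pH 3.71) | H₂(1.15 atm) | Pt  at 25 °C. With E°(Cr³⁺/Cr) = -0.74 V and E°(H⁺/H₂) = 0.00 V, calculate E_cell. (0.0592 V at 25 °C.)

The hydrogen couple is the cathode, so E°_cell = 0.74 V; n = 6.
[H⁺] = 10^(−3.71) = 1.9 × 10^-4 M, and Q = [Cr³⁺]^2·P(H₂)^3 / [H⁺]^6 = 6.11 × 10^17.
E = E° − (0.0592/6) log Q = 0.74 − (0.0592/6)(17.786) = 0.565 V.

0.56 V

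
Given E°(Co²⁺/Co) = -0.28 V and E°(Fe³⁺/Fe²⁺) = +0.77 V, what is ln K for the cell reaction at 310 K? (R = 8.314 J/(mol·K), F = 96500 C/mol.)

E°_cell = +0.77 − (-0.28) = 1.05 V, with n = 2 electrons transferred.
At equilibrium E = 0, so the Nernst equation gives ln K = nFE°/RT = (2)(96500)(1.05)/((8.314)(310)) = 78.63.

ln K = 78.6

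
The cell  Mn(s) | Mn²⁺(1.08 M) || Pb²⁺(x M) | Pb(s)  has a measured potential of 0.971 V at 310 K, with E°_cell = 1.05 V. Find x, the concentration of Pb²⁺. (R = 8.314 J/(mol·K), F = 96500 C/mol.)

From the Nernst equation, ln Q = nF(E° − E)/RT = 2×96500×(1.05 − 0.971)/(8.314×310) = 5.916, so Q = 371.
With Q = [Mn²⁺]/[Pb²⁺] and the known concentrations, [Pb²⁺] in the denominator gives [Pb²⁺] = 0.0029 M.

0.0029 M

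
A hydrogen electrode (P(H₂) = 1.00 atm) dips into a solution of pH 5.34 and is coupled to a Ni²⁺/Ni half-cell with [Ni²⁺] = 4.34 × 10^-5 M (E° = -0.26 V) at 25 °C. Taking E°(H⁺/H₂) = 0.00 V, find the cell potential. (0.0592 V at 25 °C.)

0.073 V

The hydrogen couple is the cathode, so E°_cell = 0.26 V; n = 2.
[H⁺] = 10^(−5.34) = 4.6 × 10^-6 M, and Q = [Ni²⁺]·P(H₂) / [H⁺]^2 = 2.08 × 10^6.
E = E° − (0.0592/2) log Q = 0.26 − (0.0592/2)(6.317) = 0.073 V.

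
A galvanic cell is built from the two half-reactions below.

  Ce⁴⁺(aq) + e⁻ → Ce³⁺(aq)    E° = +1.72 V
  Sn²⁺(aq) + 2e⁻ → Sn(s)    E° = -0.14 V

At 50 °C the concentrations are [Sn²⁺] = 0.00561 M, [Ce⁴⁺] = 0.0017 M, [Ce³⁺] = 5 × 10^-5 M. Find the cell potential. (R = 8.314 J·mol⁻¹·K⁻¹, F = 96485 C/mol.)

The Ce⁴⁺/Ce³⁺ couple has the higher reduction potential and acts as the cathode, so E°_cell = +1.72 − (-0.14) = 1.86 V.
Balancing electrons gives n = 2; the reaction quotient is Q = [Sn²⁺]·[Ce³⁺]^2/[Ce⁴⁺]^2 = 4.85 × 10^-6.
E = E° − (RT/nF) ln Q = 1.86 − (8.314×323)/(2×96485) × (-12.236) = 1.860 + 0.170 = 2.030 V.

2.03 V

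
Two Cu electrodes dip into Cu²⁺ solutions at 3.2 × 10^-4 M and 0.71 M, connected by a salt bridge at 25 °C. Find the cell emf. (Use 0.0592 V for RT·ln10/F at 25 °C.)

Both half-cells are Cu²⁺/Cu, so E°_cell = 0. The concentrated side is the cathode; the cell reaction moves Cu²⁺ from high to low concentration with n = 2.
Q = [Cu²⁺]_dilute/[Cu²⁺]_conc = 3.2 × 10^-4/0.71 = 4.51 × 10^-4.
E = 0 − (0.0592/2) log Q = −(0.0592/2)(-3.346) = 0.0990 V.

0.099 V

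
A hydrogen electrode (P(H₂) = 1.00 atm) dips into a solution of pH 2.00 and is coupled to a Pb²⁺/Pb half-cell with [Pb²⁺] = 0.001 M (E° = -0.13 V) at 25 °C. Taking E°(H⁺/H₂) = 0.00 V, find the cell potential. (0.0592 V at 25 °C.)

0.10 V

The hydrogen couple is the cathode, so E°_cell = 0.13 V; n = 2.
[H⁺] = 10^(−2.00) = 0.010 M, and Q = [Pb²⁺]·P(H₂) / [H⁺]^2 = 10.0.
E = E° − (0.0592/2) log Q = 0.13 − (0.0592/2)(1.000) = 0.100 V.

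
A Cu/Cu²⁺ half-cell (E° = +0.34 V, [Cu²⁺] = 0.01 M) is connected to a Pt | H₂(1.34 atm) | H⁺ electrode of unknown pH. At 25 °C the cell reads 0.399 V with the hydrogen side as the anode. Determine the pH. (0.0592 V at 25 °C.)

pH = 1.93

E°_cell = 0.34 V and n = 2.
log Q = n(E° − E)/0.0592 = 2×(0.34 − 0.399)/0.0592 = -1.993.
With Q = [H⁺]^2 / ([Cu²⁺]·P(H₂)), solving for [H⁺] gives log[H⁺] = -1.933, so pH = 1.93.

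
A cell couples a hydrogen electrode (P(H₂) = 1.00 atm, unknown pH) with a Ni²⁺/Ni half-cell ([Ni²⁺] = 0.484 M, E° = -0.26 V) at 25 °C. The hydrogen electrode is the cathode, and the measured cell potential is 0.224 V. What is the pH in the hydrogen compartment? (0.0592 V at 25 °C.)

pH = 0.77

E°_cell = 0.26 V and n = 2.
log Q = n(E° − E)/0.0592 = 2×(0.26 − 0.224)/0.0592 = 1.216.
With Q = [Ni²⁺]·P(H₂) / [H⁺]^2, solving for [H⁺] gives log[H⁺] = -0.766, so pH = 0.77.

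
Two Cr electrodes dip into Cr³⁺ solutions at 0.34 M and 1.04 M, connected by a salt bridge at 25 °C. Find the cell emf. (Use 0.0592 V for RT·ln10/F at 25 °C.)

0.010 V

Both half-cells are Cr³⁺/Cr, so E°_cell = 0. The concentrated side is the cathode; the cell reaction moves Cr³⁺ from high to low concentration with n = 3.
Q = [Cr³⁺]_dilute/[Cr³⁺]_conc = 0.34/1.04 = 0.327.
E = 0 − (0.0592/3) log Q = −(0.0592/3)(-0.486) = 0.0096 V.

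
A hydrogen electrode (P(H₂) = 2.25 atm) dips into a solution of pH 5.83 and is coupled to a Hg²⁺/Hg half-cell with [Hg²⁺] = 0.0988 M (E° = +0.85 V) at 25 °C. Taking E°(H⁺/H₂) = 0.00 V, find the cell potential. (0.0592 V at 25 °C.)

1.18 V

The Hg²⁺/Hg couple is the cathode, so E°_cell = 0.85 V; n = 2.
[H⁺] = 10^(−5.83) = 1.5 × 10^-6 M, and Q = [H⁺]^2 / ([Hg²⁺]·P(H₂)) = 9.84 × 10^-12.
E = E° − (0.0592/2) log Q = 0.85 − (0.0592/2)(-11.007) = 1.176 V.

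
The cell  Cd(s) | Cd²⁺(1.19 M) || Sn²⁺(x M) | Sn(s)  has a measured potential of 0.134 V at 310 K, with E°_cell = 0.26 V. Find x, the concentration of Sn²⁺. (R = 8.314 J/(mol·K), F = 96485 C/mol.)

From the Nernst equation, ln Q = nF(E° − E)/RT = 2×96485×(0.26 − 0.134)/(8.314×310) = 9.434, so Q = 1.25 × 10^4.
With Q = [Cd²⁺]/[Sn²⁺] and the known concentrations, [Sn²⁺] in the denominator gives [Sn²⁺] = 9.5 × 10^-5 M.

9.5 × 10^-5 M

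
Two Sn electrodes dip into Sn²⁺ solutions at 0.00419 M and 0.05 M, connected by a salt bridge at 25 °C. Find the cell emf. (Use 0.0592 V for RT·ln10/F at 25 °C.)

0.032 V

Both half-cells are Sn²⁺/Sn, so E°_cell = 0. The concentrated side is the cathode; the cell reaction moves Sn²⁺ from high to low concentration with n = 2.
Q = [Sn²⁺]_dilute/[Sn²⁺]_conc = 0.00419/0.05 = 0.0838.
E = 0 − (0.0592/2) log Q = −(0.0592/2)(-1.077) = 0.0319 V.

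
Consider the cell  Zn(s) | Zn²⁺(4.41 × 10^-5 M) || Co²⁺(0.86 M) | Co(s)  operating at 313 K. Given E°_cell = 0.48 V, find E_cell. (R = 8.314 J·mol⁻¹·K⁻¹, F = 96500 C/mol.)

Balancing electrons gives n = 2; the reaction quotient is Q = [Zn²⁺]/[Co²⁺] = 5.13 × 10^-5.
E = E° − (RT/nF) ln Q = 0.48 − (8.314×313)/(2×96500) × (-9.878) = 0.480 + 0.133 = 0.613 V.

0.613 V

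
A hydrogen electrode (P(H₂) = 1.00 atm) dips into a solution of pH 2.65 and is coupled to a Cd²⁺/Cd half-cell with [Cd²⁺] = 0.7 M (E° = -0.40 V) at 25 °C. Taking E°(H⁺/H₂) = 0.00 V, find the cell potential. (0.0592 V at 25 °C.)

The hydrogen couple is the cathode, so E°_cell = 0.40 V; n = 2.
[H⁺] = 10^(−2.65) = 0.0022 M, and Q = [Cd²⁺]·P(H₂) / [H⁺]^2 = 1.4 × 10^5.
E = E° − (0.0592/2) log Q = 0.40 − (0.0592/2)(5.145) = 0.248 V.

0.25 V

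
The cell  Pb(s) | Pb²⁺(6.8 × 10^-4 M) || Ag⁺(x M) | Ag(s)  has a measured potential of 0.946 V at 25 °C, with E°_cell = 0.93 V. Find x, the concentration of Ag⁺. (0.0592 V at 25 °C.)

From the Nernst equation, log Q = n(E° − E)/0.0592 = 2(0.93 − 0.946)/0.0592 = -0.541, so Q = 0.288.
With Q = [Pb²⁺]/[Ag⁺]^2 and the known concentrations, [Ag⁺]^2 in the denominator gives [Ag⁺] = 0.049 M.

0.049 M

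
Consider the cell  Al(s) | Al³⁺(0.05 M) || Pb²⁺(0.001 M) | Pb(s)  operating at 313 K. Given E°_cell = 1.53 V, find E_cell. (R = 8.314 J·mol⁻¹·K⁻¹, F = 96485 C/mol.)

Balancing electrons gives n = 6; the reaction quotient is Q = [Al³⁺]^2/[Pb²⁺]^3 = 2.5 × 10^6.
E = E° − (RT/nF) ln Q = 1.53 − (8.314×313)/(6×96485) × (14.732) = 1.530 − 0.066 = 1.464 V.

1.46 V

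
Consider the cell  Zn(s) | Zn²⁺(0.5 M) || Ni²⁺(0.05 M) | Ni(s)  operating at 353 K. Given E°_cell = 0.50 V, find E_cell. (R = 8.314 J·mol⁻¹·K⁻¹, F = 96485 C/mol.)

Balancing electrons gives n = 2; the reaction quotient is Q = [Zn²⁺]/[Ni²⁺] = 10.0.
E = E° − (RT/nF) ln Q = 0.50 − (8.314×353)/(2×96485) × (2.303) = 0.500 − 0.035 = 0.465 V.

0.465 V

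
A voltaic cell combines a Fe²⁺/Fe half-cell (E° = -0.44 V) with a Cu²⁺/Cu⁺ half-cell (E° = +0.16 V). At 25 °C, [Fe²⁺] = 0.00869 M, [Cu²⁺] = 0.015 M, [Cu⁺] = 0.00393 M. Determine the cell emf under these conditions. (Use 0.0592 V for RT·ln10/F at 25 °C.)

The Cu²⁺/Cu⁺ couple has the higher reduction potential and acts as the cathode, so E°_cell = +0.16 − (-0.44) = 0.60 V.
Balancing electrons gives n = 2; the reaction quotient is Q = [Fe²⁺]·[Cu⁺]^2/[Cu²⁺]^2 = 5.97 × 10^-4.
At 25 °C, E = E° − (0.0592/n) log Q = 0.60 − (0.0592/2)(-3.224) = 0.600 + 0.095 = 0.695 V.

0.695 V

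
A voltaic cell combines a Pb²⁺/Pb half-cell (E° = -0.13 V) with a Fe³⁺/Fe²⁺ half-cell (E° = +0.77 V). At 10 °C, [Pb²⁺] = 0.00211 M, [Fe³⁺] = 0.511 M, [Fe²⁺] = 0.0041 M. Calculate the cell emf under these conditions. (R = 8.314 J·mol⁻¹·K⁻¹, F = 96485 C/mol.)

1.09 V

The Fe³⁺/Fe²⁺ couple has the higher reduction potential and acts as the cathode, so E°_cell = +0.77 − (-0.13) = 0.90 V.
Balancing electrons gives n = 2; the reaction quotient is Q = [Pb²⁺]·[Fe²⁺]^2/[Fe³⁺]^2 = 1.36 × 10^-7.
E = E° − (RT/nF) ln Q = 0.90 − (8.314×283)/(2×96485) × (-15.812) = 0.900 + 0.193 = 1.093 V.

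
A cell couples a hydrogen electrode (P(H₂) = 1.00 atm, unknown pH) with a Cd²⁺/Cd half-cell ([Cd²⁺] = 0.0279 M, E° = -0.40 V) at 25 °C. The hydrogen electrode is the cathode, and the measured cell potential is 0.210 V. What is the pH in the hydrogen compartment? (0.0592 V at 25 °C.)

pH = 3.99

E°_cell = 0.40 V and n = 2.
log Q = n(E° − E)/0.0592 = 2×(0.40 − 0.210)/0.0592 = 6.419.
With Q = [Cd²⁺]·P(H₂) / [H⁺]^2, solving for [H⁺] gives log[H⁺] = -3.987, so pH = 3.99.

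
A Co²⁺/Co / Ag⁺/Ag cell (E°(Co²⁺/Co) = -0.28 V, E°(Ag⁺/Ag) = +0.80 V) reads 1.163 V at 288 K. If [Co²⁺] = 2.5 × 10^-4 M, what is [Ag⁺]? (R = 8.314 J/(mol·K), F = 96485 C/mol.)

0.45 M

From the Nernst equation, ln Q = nF(E° − E)/RT = 2×96485×(1.08 − 1.163)/(8.314×288) = -6.689, so Q = 0.00124.
With Q = [Co²⁺]/[Ag⁺]^2 and the known concentrations, [Ag⁺]^2 in the denominator gives [Ag⁺] = 0.45 M.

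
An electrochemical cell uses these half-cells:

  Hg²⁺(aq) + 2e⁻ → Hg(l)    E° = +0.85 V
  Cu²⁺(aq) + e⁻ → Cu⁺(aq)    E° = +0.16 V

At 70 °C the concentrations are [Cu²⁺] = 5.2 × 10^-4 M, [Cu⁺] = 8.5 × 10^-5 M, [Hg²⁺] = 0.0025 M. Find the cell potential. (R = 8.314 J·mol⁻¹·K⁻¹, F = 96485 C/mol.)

0.548 V

The Hg²⁺/Hg couple has the higher reduction potential and acts as the cathode, so E°_cell = +0.85 − (+0.16) = 0.69 V.
Balancing electrons gives n = 2; the reaction quotient is Q = [Cu²⁺]^2/([Cu⁺]^2·[Hg²⁺]) = 1.5 × 10^4.
E = E° − (RT/nF) ln Q = 0.69 − (8.314×343)/(2×96485) × (9.614) = 0.690 − 0.142 = 0.548 V.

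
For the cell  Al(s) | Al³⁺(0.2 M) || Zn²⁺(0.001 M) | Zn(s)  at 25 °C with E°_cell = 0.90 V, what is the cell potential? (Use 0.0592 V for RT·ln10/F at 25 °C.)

Balancing electrons gives n = 6; the reaction quotient is Q = [Al³⁺]^2/[Zn²⁺]^3 = 4 × 10^7.
At 25 °C, E = E° − (0.0592/n) log Q = 0.90 − (0.0592/6)(7.602) = 0.900 − 0.075 = 0.825 V.

0.825 V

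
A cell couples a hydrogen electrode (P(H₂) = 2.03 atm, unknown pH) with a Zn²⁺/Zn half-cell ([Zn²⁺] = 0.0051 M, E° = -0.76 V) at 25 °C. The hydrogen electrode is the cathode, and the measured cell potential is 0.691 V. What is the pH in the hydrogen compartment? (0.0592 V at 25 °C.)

pH = 2.16

E°_cell = 0.76 V and n = 2.
log Q = n(E° − E)/0.0592 = 2×(0.76 − 0.691)/0.0592 = 2.331.
With Q = [Zn²⁺]·P(H₂) / [H⁺]^2, solving for [H⁺] gives log[H⁺] = -2.158, so pH = 2.16.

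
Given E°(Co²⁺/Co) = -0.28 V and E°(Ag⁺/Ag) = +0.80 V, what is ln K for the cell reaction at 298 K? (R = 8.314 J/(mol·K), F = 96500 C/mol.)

ln K = 84.1

E°_cell = +0.80 − (-0.28) = 1.08 V, with n = 2 electrons transferred.
At equilibrium E = 0, so the Nernst equation gives ln K = nFE°/RT = (2)(96500)(1.08)/((8.314)(298)) = 84.13.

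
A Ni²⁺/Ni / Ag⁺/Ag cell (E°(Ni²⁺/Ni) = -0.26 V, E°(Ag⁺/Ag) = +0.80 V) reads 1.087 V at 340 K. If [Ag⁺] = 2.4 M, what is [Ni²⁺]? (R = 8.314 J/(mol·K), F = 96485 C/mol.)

From the Nernst equation, ln Q = nF(E° − E)/RT = 2×96485×(1.06 − 1.087)/(8.314×340) = -1.843, so Q = 0.158.
With Q = [Ni²⁺]/[Ag⁺]^2 and the known concentrations, [Ni²⁺] in the numerator gives [Ni²⁺] = 0.91 M.

0.91 M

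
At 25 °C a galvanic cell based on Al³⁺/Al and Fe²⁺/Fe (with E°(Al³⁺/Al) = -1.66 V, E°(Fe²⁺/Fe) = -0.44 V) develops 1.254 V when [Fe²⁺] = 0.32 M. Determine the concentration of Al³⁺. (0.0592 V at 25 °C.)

0.0034 M

From the Nernst equation, log Q = n(E° − E)/0.0592 = 6(1.22 − 1.254)/0.0592 = -3.446, so Q = 3.58 × 10^-4.
With Q = [Al³⁺]^2/[Fe²⁺]^3 and the known concentrations, [Al³⁺]^2 in the numerator gives [Al³⁺] = 0.0034 M.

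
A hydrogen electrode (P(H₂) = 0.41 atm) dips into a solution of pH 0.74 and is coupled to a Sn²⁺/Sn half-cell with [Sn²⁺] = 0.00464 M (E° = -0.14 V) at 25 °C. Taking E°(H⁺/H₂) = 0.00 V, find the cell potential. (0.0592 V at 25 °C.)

0.18 V

The hydrogen couple is the cathode, so E°_cell = 0.14 V; n = 2.
[H⁺] = 10^(−0.74) = 0.18 M, and Q = [Sn²⁺]·P(H₂) / [H⁺]^2 = 0.0575.
E = E° − (0.0592/2) log Q = 0.14 − (0.0592/2)(-1.241) = 0.177 V.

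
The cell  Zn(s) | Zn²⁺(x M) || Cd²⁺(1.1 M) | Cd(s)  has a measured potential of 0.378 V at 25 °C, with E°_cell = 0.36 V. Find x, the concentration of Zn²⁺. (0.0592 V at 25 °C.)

From the Nernst equation, log Q = n(E° − E)/0.0592 = 2(0.36 − 0.378)/0.0592 = -0.608, so Q = 0.247.
With Q = [Zn²⁺]/[Cd²⁺] and the known concentrations, [Zn²⁺] in the numerator gives [Zn²⁺] = 0.27 M.

0.27 M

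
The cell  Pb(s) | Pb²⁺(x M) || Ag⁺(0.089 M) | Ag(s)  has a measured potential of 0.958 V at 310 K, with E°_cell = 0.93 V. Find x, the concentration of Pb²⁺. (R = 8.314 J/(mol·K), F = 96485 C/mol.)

9.7 × 10^-4 M

From the Nernst equation, ln Q = nF(E° − E)/RT = 2×96485×(0.93 − 0.958)/(8.314×310) = -2.096, so Q = 0.123.
With Q = [Pb²⁺]/[Ag⁺]^2 and the known concentrations, [Pb²⁺] in the numerator gives [Pb²⁺] = 9.7 × 10^-4 M.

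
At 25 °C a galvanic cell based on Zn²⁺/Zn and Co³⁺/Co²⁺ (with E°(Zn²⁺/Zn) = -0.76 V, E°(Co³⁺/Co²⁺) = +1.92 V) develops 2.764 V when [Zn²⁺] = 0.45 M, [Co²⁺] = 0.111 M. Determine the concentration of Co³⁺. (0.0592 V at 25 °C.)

From the Nernst equation, log Q = n(E° − E)/0.0592 = 2(2.68 − 2.764)/0.0592 = -2.838, so Q = 0.00145.
With Q = [Zn²⁺]·[Co²⁺]^2/[Co³⁺]^2 and the known concentrations, [Co³⁺]^2 in the denominator gives [Co³⁺] = 2.0 M.

2.0 M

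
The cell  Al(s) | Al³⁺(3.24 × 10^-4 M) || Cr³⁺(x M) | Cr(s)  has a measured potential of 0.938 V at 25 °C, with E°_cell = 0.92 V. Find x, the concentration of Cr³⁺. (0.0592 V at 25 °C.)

From the Nernst equation, log Q = n(E° − E)/0.0592 = 3(0.92 − 0.938)/0.0592 = -0.912, so Q = 0.122.
With Q = [Al³⁺]/[Cr³⁺] and the known concentrations, [Cr³⁺] in the denominator gives [Cr³⁺] = 0.0026 M.

0.0026 M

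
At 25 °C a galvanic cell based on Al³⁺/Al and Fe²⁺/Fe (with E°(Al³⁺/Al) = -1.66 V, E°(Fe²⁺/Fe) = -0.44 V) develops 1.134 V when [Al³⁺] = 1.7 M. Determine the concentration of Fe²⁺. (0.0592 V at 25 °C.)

From the Nernst equation, log Q = n(E° − E)/0.0592 = 6(1.22 − 1.134)/0.0592 = 8.716, so Q = 5.2 × 10^8.
With Q = [Al³⁺]^2/[Fe²⁺]^3 and the known concentrations, [Fe²⁺]^3 in the denominator gives [Fe²⁺] = 0.0018 M.

0.0018 M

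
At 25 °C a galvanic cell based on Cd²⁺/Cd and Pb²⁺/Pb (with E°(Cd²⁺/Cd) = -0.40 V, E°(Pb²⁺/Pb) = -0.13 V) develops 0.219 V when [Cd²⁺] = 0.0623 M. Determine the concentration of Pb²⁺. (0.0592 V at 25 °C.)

0.0012 M

From the Nernst equation, log Q = n(E° − E)/0.0592 = 2(0.27 − 0.219)/0.0592 = 1.723, so Q = 52.8.
With Q = [Cd²⁺]/[Pb²⁺] and the known concentrations, [Pb²⁺] in the denominator gives [Pb²⁺] = 0.0012 M.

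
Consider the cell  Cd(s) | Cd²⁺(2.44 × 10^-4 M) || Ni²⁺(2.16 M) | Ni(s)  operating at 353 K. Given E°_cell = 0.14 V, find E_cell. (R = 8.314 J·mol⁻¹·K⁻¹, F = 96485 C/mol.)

0.278 V

Balancing electrons gives n = 2; the reaction quotient is Q = [Cd²⁺]/[Ni²⁺] = 1.13 × 10^-4.
E = E° − (RT/nF) ln Q = 0.14 − (8.314×353)/(2×96485) × (-9.088) = 0.140 + 0.138 = 0.278 V.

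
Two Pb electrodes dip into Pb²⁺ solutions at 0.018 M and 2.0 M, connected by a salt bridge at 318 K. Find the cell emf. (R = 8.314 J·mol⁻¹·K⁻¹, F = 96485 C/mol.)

Both half-cells are Pb²⁺/Pb, so E°_cell = 0. The concentrated side is the cathode; the cell reaction moves Pb²⁺ from high to low concentration with n = 2.
Q = [Pb²⁺]_dilute/[Pb²⁺]_conc = 0.018/2.0 = 0.00900.
E = 0 − (RT/nF) ln Q = −((8.314×318)/(2×96485))(-4.711) = 0.0645 V.

0.065 V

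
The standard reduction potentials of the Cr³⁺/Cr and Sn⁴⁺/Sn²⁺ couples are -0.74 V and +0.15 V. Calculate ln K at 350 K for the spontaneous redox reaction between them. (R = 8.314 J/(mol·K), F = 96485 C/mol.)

E°_cell = +0.15 − (-0.74) = 0.89 V, with n = 6 electrons transferred.
At equilibrium E = 0, so the Nernst equation gives ln K = nFE°/RT = (6)(96485)(0.89)/((8.314)(350)) = 177.06.

ln K = 177.1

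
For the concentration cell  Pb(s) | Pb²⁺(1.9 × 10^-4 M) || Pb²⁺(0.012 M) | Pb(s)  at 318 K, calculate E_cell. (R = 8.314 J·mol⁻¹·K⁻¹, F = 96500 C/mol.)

Both half-cells are Pb²⁺/Pb, so E°_cell = 0. The concentrated side is the cathode; the cell reaction moves Pb²⁺ from high to low concentration with n = 2.
Q = [Pb²⁺]_dilute/[Pb²⁺]_conc = 1.9 × 10^-4/0.012 = 0.0158.
E = 0 − (RT/nF) ln Q = −((8.314×318)/(2×96500))(-4.146) = 0.0568 V.

0.057 V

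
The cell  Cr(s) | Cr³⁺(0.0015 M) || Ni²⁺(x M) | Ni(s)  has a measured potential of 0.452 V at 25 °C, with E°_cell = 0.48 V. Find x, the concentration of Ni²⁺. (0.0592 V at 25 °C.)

From the Nernst equation, log Q = n(E° − E)/0.0592 = 6(0.48 − 0.452)/0.0592 = 2.838, so Q = 688.
With Q = [Cr³⁺]^2/[Ni²⁺]^3 and the known concentrations, [Ni²⁺]^3 in the denominator gives [Ni²⁺] = 0.0015 M.

0.0015 M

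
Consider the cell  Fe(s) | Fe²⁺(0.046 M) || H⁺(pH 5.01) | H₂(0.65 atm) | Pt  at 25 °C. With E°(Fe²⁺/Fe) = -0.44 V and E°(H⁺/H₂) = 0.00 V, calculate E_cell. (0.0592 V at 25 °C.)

The hydrogen couple is the cathode, so E°_cell = 0.44 V; n = 2.
[H⁺] = 10^(−5.01) = 9.8 × 10^-6 M, and Q = [Fe²⁺]·P(H₂) / [H⁺]^2 = 3.13 × 10^8.
E = E° − (0.0592/2) log Q = 0.44 − (0.0592/2)(8.496) = 0.189 V.

0.19 V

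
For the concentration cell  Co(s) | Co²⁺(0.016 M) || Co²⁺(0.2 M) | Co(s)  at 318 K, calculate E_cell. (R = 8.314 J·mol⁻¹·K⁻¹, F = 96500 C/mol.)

Both half-cells are Co²⁺/Co, so E°_cell = 0. The concentrated side is the cathode; the cell reaction moves Co²⁺ from high to low concentration with n = 2.
Q = [Co²⁺]_dilute/[Co²⁺]_conc = 0.016/0.2 = 0.0800.
E = 0 − (RT/nF) ln Q = −((8.314×318)/(2×96500))(-2.526) = 0.0346 V.

0.035 V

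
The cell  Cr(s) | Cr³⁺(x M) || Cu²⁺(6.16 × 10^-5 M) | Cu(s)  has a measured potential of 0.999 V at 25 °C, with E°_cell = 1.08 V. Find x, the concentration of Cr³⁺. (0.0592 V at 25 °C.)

0.0062 M

From the Nernst equation, log Q = n(E° − E)/0.0592 = 6(1.08 − 0.999)/0.0592 = 8.209, so Q = 1.62 × 10^8.
With Q = [Cr³⁺]^2/[Cu²⁺]^3 and the known concentrations, [Cr³⁺]^2 in the numerator gives [Cr³⁺] = 0.0062 M.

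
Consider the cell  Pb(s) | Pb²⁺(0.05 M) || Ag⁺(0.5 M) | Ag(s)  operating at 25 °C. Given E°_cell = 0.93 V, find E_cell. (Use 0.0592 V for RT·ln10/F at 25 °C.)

Balancing electrons gives n = 2; the reaction quotient is Q = [Pb²⁺]/[Ag⁺]^2 = 0.200.
At 25 °C, E = E° − (0.0592/n) log Q = 0.93 − (0.0592/2)(-0.699) = 0.930 + 0.021 = 0.951 V.

0.951 V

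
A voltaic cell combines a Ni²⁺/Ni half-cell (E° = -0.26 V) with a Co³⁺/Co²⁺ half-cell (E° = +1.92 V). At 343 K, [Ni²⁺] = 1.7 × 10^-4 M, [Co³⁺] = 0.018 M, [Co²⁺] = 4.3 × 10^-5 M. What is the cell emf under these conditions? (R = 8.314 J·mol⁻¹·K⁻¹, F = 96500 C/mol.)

2.49 V

The Co³⁺/Co²⁺ couple has the higher reduction potential and acts as the cathode, so E°_cell = +1.92 − (-0.26) = 2.18 V.
Balancing electrons gives n = 2; the reaction quotient is Q = [Ni²⁺]·[Co²⁺]^2/[Co³⁺]^2 = 9.7 × 10^-10.
E = E° − (RT/nF) ln Q = 2.18 − (8.314×343)/(2×96500) × (-20.754) = 2.180 + 0.307 = 2.487 V.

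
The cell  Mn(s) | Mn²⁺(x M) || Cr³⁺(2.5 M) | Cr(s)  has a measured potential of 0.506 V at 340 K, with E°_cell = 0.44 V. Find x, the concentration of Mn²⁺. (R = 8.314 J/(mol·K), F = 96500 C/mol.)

From the Nernst equation, ln Q = nF(E° − E)/RT = 6×96500×(0.44 − 0.506)/(8.314×340) = -13.519, so Q = 1.35 × 10^-6.
With Q = [Mn²⁺]^3/[Cr³⁺]^2 and the known concentrations, [Mn²⁺]^3 in the numerator gives [Mn²⁺] = 0.02 M.

0.02 M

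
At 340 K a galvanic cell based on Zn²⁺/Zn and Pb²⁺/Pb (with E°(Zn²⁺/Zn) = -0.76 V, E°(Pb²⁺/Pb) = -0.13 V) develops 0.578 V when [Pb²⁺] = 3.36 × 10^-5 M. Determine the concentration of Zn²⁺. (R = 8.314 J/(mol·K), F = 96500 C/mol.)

From the Nernst equation, ln Q = nF(E° − E)/RT = 2×96500×(0.63 − 0.578)/(8.314×340) = 3.550, so Q = 34.8.
With Q = [Zn²⁺]/[Pb²⁺] and the known concentrations, [Zn²⁺] in the numerator gives [Zn²⁺] = 0.0012 M.

0.0012 M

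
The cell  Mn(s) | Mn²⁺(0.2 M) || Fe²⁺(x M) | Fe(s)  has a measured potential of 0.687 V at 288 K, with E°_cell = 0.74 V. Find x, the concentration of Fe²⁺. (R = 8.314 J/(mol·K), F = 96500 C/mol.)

From the Nernst equation, ln Q = nF(E° − E)/RT = 2×96500×(0.74 − 0.687)/(8.314×288) = 4.272, so Q = 71.7.
With Q = [Mn²⁺]/[Fe²⁺] and the known concentrations, [Fe²⁺] in the denominator gives [Fe²⁺] = 0.0028 M.

0.0028 M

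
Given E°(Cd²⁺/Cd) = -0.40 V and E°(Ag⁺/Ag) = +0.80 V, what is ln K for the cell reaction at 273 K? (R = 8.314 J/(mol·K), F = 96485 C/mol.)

ln K = 102.0

E°_cell = +0.80 − (-0.40) = 1.20 V, with n = 2 electrons transferred.
At equilibrium E = 0, so the Nernst equation gives ln K = nFE°/RT = (2)(96485)(1.20)/((8.314)(273)) = 102.02.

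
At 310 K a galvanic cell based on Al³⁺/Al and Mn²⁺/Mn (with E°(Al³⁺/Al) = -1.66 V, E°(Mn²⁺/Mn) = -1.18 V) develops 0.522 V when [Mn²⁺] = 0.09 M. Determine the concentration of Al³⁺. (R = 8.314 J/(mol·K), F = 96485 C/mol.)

2.4 × 10^-4 M

From the Nernst equation, ln Q = nF(E° − E)/RT = 6×96485×(0.48 − 0.522)/(8.314×310) = -9.434, so Q = 8 × 10^-5.
With Q = [Al³⁺]^2/[Mn²⁺]^3 and the known concentrations, [Al³⁺]^2 in the numerator gives [Al³⁺] = 2.4 × 10^-4 M.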